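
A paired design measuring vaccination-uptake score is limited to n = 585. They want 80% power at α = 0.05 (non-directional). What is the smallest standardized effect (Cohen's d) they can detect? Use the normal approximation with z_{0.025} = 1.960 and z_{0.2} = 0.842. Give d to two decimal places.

d_min ≈ 0.12

For a single sample (or paired design) of n = 585: d_min = (z_{α/2} + z_β)/√n.
z-sum = 1.960 + 0.842 = 2.802.
d_min = 2.802 / √585 = 2.802 / 24.187 = 0.116.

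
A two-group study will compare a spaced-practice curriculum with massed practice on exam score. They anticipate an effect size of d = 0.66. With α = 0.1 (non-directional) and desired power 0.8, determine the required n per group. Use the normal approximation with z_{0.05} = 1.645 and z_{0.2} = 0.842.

For two independent groups with equal n: n = 2·((z_{α/2} + z_β) / d)².
z_{α/2} + z_β = 1.645 + 0.842 = 2.487.
n = 2 × (2.487 / 0.66)² = 2 × 3.768² = 2 × 14.20 = 28.4.
Round up to the next whole participant.

n = 29 per group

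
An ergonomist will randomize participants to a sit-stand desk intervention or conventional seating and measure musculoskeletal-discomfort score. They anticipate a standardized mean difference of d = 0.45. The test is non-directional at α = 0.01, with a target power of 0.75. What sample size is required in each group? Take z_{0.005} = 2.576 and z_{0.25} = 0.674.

For two independent groups with equal n: n = 2·((z_{α/2} + z_β) / d)².
z_{α/2} + z_β = 2.576 + 0.674 = 3.250.
n = 2 × (3.250 / 0.45)² = 2 × 7.222² = 2 × 52.16 = 104.3.
Round up to the next whole participant.

n = 105 per group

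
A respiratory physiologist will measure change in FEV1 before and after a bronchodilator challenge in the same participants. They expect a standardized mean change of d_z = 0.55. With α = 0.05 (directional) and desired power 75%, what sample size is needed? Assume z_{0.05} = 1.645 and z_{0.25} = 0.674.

n = 18 pairs

For a paired (one-sample on differences) test: n = ((z_{α} + z_β) / d)².
z_{α} + z_β = 1.645 + 0.674 = 2.319.
n = (2.319 / 0.55)² = 4.216² = 17.78.
Round up.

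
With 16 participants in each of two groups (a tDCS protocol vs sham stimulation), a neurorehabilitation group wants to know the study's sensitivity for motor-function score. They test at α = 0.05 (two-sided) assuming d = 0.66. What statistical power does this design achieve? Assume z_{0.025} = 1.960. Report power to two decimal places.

For two equal groups, power = Φ(d·√(n/2) − z_{α/2}).
d·√(n/2) = 0.66 × √(16/2) = 0.66 × 2.828 = 1.867.
z_β = 1.867 − 1.960 = -0.093.
Power = Φ(-0.093) = 0.463.

power ≈ 0.46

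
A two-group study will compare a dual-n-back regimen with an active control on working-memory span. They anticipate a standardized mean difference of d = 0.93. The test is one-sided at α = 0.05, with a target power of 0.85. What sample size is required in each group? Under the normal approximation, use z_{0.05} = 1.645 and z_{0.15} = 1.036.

n = 17 per group

For two independent groups with equal n: n = 2·((z_{α} + z_β) / d)².
z_{α} + z_β = 1.645 + 1.036 = 2.681.
n = 2 × (2.681 / 0.93)² = 2 × 2.883² = 2 × 8.31 = 16.6.
Round up to the next whole participant.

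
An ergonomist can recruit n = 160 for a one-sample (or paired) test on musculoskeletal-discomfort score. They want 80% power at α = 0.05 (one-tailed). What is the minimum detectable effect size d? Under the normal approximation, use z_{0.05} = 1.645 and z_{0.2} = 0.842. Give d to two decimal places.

d_min ≈ 0.20

For a single sample (or paired design) of n = 160: d_min = (z_{α} + z_β)/√n.
z-sum = 1.645 + 0.842 = 2.487.
d_min = 2.487 / √160 = 2.487 / 12.649 = 0.197.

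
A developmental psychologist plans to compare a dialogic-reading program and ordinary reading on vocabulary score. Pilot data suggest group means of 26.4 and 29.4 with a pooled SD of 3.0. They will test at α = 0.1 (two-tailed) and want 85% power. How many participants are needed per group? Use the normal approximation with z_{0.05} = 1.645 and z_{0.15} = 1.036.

Cohen's d = |M₁ − M₂| / SD_pooled = |26.4 − 29.4| / 3.0 = 3.0 / 3.0 = 1.000.
For two independent groups with equal n: n = 2·((z_{α/2} + z_β) / d)².
z_{α/2} + z_β = 1.645 + 1.036 = 2.681.
n = 2 × (2.681 / 1.000)² = 2 × 2.681² = 2 × 7.19 = 14.4.
Round up to the next whole participant.

n = 15 per group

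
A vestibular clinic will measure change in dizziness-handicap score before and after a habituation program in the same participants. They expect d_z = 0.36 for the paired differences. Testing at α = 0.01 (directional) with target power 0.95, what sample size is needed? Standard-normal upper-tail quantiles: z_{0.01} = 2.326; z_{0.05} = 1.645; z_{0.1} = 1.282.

For a paired (one-sample on differences) test: n = ((z_{α} + z_β) / d)².
z_{α} + z_β = 2.326 + 1.645 = 3.971.
n = (3.971 / 0.36)² = 11.031² = 121.67.
Round up.

n = 122 pairs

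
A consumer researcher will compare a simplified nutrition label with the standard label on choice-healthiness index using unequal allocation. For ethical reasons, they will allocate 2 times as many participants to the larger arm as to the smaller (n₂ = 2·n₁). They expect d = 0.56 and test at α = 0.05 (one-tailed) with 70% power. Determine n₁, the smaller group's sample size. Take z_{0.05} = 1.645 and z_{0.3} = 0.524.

With allocation ratio k = n₂/n₁ = 2, Var(x̄₁−x̄₂) = σ²(1/n₁ + 1/(k·n₁)) = σ²·(k+1)/(k·n₁).
So n₁ = (1 + 1/k)·((z_{α} + z_β)/d)² = 1.500 × (2.169/0.56)².
n₁ = 1.500 × 15.00 = 22.5.
Round up: n₁ = 23, giving n₂ = 2 × 23 = 46.

n₁ = 23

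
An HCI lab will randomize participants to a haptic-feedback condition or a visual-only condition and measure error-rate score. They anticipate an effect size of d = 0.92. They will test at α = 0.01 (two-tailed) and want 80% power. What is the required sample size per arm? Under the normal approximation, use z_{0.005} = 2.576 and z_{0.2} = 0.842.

For two independent groups with equal n: n = 2·((z_{α/2} + z_β) / d)².
z_{α/2} + z_β = 2.576 + 0.842 = 3.418.
n = 2 × (3.418 / 0.92)² = 2 × 3.715² = 2 × 13.80 = 27.6.
Round up to the next whole participant.

n = 28 per group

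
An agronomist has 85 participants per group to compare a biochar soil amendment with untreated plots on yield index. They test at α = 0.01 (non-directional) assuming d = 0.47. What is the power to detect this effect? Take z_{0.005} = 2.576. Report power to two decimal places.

power ≈ 0.69

For two equal groups, power = Φ(d·√(n/2) − z_{α/2}).
d·√(n/2) = 0.47 × √(85/2) = 0.47 × 6.519 = 3.064.
z_β = 3.064 − 2.576 = 0.488.
Power = Φ(0.488) = 0.687.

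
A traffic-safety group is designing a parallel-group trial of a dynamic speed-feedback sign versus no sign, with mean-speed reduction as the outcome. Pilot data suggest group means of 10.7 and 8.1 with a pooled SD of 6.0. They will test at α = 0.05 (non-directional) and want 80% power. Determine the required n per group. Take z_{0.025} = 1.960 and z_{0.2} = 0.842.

n = 84 per group

Cohen's d = |M₁ − M₂| / SD_pooled = |10.7 − 8.1| / 6.0 = 2.6 / 6.0 = 0.433.
For two independent groups with equal n: n = 2·((z_{α/2} + z_β) / d)².
z_{α/2} + z_β = 1.960 + 0.842 = 2.802.
n = 2 × (2.802 / 0.433)² = 2 × 6.471² = 2 × 41.88 = 83.8.
Round up to the next whole participant.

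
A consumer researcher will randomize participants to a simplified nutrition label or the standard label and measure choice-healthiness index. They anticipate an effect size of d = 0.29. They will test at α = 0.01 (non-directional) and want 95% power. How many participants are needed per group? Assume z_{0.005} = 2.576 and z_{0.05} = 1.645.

n = 424 per group

For two independent groups with equal n: n = 2·((z_{α/2} + z_β) / d)².
z_{α/2} + z_β = 2.576 + 1.645 = 4.221.
n = 2 × (4.221 / 0.29)² = 2 × 14.555² = 2 × 211.85 = 423.7.
Round up to the next whole participant.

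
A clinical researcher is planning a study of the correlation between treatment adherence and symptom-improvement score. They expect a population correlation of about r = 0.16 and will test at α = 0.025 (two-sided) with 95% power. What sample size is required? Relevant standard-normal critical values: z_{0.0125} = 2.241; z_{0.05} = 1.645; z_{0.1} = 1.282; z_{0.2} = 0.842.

Fisher's z: C = ½·ln((1+r)/(1−r)) = ½·ln(1.3810) = 0.1614.
n = ((z_{α/2} + z_β)/C)² + 3.
(2.241 + 1.645) / 0.1614 = 3.886 / 0.1614 = 24.077.
n = 24.077² + 3 = 579.69 + 3 = 582.7.
Round up.

n = 583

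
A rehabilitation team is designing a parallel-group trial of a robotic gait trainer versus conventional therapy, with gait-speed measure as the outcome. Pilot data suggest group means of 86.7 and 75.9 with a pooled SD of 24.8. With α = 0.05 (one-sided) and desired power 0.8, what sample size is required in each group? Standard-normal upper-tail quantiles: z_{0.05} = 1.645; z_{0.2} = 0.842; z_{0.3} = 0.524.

n = 66 per group

Cohen's d = |M₁ − M₂| / SD_pooled = |86.7 − 75.9| / 24.8 = 10.8 / 24.8 = 0.435.
For two independent groups with equal n: n = 2·((z_{α} + z_β) / d)².
z_{α} + z_β = 1.645 + 0.842 = 2.487.
n = 2 × (2.487 / 0.435)² = 2 × 5.717² = 2 × 32.69 = 65.4.
Round up to the next whole participant.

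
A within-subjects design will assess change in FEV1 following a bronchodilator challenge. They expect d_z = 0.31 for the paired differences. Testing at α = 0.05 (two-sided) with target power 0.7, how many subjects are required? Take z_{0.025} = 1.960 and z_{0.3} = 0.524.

n = 65 pairs

For a paired (one-sample on differences) test: n = ((z_{α/2} + z_β) / d)².
z_{α/2} + z_β = 1.960 + 0.524 = 2.484.
n = (2.484 / 0.31)² = 8.013² = 64.21.
Round up.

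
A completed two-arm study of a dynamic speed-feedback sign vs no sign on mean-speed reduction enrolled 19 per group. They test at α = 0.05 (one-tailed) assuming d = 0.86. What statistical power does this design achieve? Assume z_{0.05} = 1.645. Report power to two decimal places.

power ≈ 0.84

For two equal groups, power = Φ(d·√(n/2) − z_{α}).
d·√(n/2) = 0.86 × √(19/2) = 0.86 × 3.082 = 2.651.
z_β = 2.651 − 1.645 = 1.006.
Power = Φ(1.006) = 0.843.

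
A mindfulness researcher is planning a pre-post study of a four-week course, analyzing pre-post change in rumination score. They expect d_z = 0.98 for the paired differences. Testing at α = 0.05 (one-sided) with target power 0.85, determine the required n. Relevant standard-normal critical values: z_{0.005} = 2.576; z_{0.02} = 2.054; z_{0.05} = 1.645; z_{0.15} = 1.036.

n = 8 pairs

For a paired (one-sample on differences) test: n = ((z_{α} + z_β) / d)².
z_{α} + z_β = 1.645 + 1.036 = 2.681.
n = (2.681 / 0.98)² = 2.736² = 7.48.
Round up.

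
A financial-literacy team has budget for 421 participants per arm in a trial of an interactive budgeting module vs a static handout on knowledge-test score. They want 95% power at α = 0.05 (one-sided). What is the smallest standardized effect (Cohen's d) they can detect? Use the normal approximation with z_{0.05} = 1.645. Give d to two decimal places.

For two independent groups of n = 421 each: d_min = (z_{α} + z_β)·√(2/n).
z-sum = 1.645 + 1.645 = 3.290.
d_min = 3.290 × √(2/421) = 3.290 × 0.0689 = 0.227.

d_min ≈ 0.23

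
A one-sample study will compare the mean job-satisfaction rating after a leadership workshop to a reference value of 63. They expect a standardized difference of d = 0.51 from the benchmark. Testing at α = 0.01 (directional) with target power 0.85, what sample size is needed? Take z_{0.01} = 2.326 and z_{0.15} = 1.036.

For a one-sample test: n = ((z_{α} + z_β) / d)².
z_{α} + z_β = 2.326 + 1.036 = 3.362.
n = (3.362 / 0.51)² = 6.592² = 43.46.
Round up.

n = 44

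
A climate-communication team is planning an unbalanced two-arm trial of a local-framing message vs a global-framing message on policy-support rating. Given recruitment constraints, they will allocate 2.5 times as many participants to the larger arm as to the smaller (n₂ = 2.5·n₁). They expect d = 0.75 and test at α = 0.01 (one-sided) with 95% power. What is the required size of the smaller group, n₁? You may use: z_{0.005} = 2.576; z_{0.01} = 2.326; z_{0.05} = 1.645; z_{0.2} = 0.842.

With allocation ratio k = n₂/n₁ = 2.5, Var(x̄₁−x̄₂) = σ²(1/n₁ + 1/(k·n₁)) = σ²·(k+1)/(k·n₁).
So n₁ = (1 + 1/k)·((z_{α} + z_β)/d)² = 1.400 × (3.971/0.75)².
n₁ = 1.400 × 28.03 = 39.2.
Round up: n₁ = 40, giving n₂ = 2.5 × 40 = 100.

n₁ = 40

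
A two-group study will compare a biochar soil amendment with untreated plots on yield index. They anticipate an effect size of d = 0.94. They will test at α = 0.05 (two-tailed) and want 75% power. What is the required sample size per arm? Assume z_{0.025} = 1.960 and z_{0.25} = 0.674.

For two independent groups with equal n: n = 2·((z_{α/2} + z_β) / d)².
z_{α/2} + z_β = 1.960 + 0.674 = 2.634.
n = 2 × (2.634 / 0.94)² = 2 × 2.802² = 2 × 7.85 = 15.7.
Round up to the next whole participant.

n = 16 per group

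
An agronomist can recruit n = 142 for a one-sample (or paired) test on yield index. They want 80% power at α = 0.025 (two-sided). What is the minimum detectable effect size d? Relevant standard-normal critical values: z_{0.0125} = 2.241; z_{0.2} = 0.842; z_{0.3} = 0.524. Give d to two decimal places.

d_min ≈ 0.26

For a single sample (or paired design) of n = 142: d_min = (z_{α/2} + z_β)/√n.
z-sum = 2.241 + 0.842 = 3.083.
d_min = 3.083 / √142 = 3.083 / 11.916 = 0.259.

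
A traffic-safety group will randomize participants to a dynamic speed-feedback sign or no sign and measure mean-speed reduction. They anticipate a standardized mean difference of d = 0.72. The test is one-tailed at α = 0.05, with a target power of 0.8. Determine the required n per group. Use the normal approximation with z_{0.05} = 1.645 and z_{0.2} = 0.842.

n = 24 per group

For two independent groups with equal n: n = 2·((z_{α} + z_β) / d)².
z_{α} + z_β = 1.645 + 0.842 = 2.487.
n = 2 × (2.487 / 0.72)² = 2 × 3.454² = 2 × 11.93 = 23.9.
Round up to the next whole participant.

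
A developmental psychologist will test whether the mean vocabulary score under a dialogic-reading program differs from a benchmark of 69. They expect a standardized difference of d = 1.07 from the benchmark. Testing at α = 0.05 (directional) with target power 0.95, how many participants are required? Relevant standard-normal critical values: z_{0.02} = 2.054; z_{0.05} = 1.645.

n = 10

For a one-sample test: n = ((z_{α} + z_β) / d)².
z_{α} + z_β = 1.645 + 1.645 = 3.290.
n = (3.290 / 1.07)² = 3.075² = 9.45.
Round up.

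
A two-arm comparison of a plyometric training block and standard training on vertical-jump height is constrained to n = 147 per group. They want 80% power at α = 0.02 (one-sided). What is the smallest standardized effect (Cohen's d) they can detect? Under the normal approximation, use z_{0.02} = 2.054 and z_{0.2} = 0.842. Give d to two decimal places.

d_min ≈ 0.34

For two independent groups of n = 147 each: d_min = (z_{α} + z_β)·√(2/n).
z-sum = 2.054 + 0.842 = 2.896.
d_min = 2.896 × √(2/147) = 2.896 × 0.1166 = 0.338.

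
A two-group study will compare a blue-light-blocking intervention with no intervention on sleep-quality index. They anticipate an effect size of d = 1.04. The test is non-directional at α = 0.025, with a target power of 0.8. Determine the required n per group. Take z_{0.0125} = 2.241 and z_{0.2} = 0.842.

n = 18 per group

For two independent groups with equal n: n = 2·((z_{α/2} + z_β) / d)².
z_{α/2} + z_β = 2.241 + 0.842 = 3.083.
n = 2 × (3.083 / 1.04)² = 2 × 2.964² = 2 × 8.79 = 17.6.
Round up to the next whole participant.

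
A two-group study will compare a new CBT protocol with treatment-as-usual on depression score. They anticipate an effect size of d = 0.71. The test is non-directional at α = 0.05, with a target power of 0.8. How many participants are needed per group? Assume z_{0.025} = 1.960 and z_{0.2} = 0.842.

For two independent groups with equal n: n = 2·((z_{α/2} + z_β) / d)².
z_{α/2} + z_β = 1.960 + 0.842 = 2.802.
n = 2 × (2.802 / 0.71)² = 2 × 3.946² = 2 × 15.57 = 31.1.
Round up to the next whole participant.

n = 32 per group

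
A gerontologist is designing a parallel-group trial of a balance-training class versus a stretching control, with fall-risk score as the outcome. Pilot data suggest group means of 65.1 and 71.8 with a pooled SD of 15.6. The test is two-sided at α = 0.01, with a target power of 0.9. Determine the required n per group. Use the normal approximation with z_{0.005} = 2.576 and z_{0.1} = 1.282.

Cohen's d = |M₁ − M₂| / SD_pooled = |65.1 − 71.8| / 15.6 = 6.7 / 15.6 = 0.429.
For two independent groups with equal n: n = 2·((z_{α/2} + z_β) / d)².
z_{α/2} + z_β = 2.576 + 1.282 = 3.858.
n = 2 × (3.858 / 0.429)² = 2 × 8.993² = 2 × 80.87 = 161.7.
Round up to the next whole participant.

n = 162 per group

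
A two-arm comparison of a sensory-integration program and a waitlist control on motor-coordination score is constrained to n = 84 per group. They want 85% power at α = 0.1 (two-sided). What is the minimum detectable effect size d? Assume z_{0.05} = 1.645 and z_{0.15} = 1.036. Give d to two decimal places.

For two independent groups of n = 84 each: d_min = (z_{α/2} + z_β)·√(2/n).
z-sum = 1.645 + 1.036 = 2.681.
d_min = 2.681 × √(2/84) = 2.681 × 0.1543 = 0.414.

d_min ≈ 0.41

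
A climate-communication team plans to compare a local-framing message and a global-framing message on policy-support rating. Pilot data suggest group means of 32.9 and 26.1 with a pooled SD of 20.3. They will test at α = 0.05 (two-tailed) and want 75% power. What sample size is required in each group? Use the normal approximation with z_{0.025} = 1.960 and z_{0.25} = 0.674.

n = 124 per group

Cohen's d = |M₁ − M₂| / SD_pooled = |32.9 − 26.1| / 20.3 = 6.8 / 20.3 = 0.335.
For two independent groups with equal n: n = 2·((z_{α/2} + z_β) / d)².
z_{α/2} + z_β = 1.960 + 0.674 = 2.634.
n = 2 × (2.634 / 0.335)² = 2 × 7.863² = 2 × 61.82 = 123.6.
Round up to the next whole participant.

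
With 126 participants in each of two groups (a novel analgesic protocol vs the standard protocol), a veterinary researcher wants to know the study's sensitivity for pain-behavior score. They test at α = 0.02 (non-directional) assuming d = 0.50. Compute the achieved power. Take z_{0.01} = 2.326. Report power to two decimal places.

power ≈ 0.95

For two equal groups, power = Φ(d·√(n/2) − z_{α/2}).
d·√(n/2) = 0.50 × √(126/2) = 0.50 × 7.937 = 3.969.
z_β = 3.969 − 2.326 = 1.643.
Power = Φ(1.643) = 0.950.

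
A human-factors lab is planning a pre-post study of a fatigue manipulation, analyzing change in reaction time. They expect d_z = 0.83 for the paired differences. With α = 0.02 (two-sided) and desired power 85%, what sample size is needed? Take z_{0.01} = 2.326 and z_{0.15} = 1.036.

For a paired (one-sample on differences) test: n = ((z_{α/2} + z_β) / d)².
z_{α/2} + z_β = 2.326 + 1.036 = 3.362.
n = (3.362 / 0.83)² = 4.051² = 16.41.
Round up.

n = 17 pairs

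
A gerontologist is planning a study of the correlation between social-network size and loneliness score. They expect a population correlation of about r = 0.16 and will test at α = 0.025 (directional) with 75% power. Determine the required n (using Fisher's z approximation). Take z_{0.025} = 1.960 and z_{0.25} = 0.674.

n = 270

Fisher's z: C = ½·ln((1+r)/(1−r)) = ½·ln(1.3810) = 0.1614.
n = ((z_{α} + z_β)/C)² + 3.
(1.960 + 0.674) / 0.1614 = 2.634 / 0.1614 = 16.320.
n = 16.320² + 3 = 266.33 + 3 = 269.3.
Round up.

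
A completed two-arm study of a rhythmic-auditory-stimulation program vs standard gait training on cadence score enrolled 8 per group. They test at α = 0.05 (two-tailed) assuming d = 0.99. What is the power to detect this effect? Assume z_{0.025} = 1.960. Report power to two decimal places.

For two equal groups, power = Φ(d·√(n/2) − z_{α/2}).
d·√(n/2) = 0.99 × √(8/2) = 0.99 × 2.000 = 1.980.
z_β = 1.980 − 1.960 = 0.020.
Power = Φ(0.020) = 0.508.

power ≈ 0.51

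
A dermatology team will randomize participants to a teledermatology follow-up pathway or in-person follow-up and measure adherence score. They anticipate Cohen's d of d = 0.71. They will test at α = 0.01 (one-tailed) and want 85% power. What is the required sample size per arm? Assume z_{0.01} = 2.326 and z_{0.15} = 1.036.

For two independent groups with equal n: n = 2·((z_{α} + z_β) / d)².
z_{α} + z_β = 2.326 + 1.036 = 3.362.
n = 2 × (3.362 / 0.71)² = 2 × 4.735² = 2 × 22.42 = 44.8.
Round up to the next whole participant.

n = 45 per group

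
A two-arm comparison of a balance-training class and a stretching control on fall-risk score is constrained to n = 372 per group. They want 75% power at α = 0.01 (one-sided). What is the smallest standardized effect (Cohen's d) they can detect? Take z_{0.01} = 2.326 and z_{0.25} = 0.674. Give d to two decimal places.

For two independent groups of n = 372 each: d_min = (z_{α} + z_β)·√(2/n).
z-sum = 2.326 + 0.674 = 3.000.
d_min = 3.000 × √(2/372) = 3.000 × 0.0733 = 0.220.

d_min ≈ 0.22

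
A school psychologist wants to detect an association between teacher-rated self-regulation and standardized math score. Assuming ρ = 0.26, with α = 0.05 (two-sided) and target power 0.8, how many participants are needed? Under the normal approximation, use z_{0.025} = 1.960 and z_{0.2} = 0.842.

Fisher's z: C = ½·ln((1+r)/(1−r)) = ½·ln(1.7027) = 0.2661.
n = ((z_{α/2} + z_β)/C)² + 3.
(1.960 + 0.842) / 0.2661 = 2.802 / 0.2661 = 10.530.
n = 10.530² + 3 = 110.88 + 3 = 113.9.
Round up.

n = 114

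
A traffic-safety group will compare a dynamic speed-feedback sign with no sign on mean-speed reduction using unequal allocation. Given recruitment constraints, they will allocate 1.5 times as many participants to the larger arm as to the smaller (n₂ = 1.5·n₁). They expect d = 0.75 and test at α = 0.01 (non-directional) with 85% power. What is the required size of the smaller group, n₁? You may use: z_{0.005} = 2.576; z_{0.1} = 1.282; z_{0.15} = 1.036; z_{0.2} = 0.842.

n₁ = 39

With allocation ratio k = n₂/n₁ = 1.5, Var(x̄₁−x̄₂) = σ²(1/n₁ + 1/(k·n₁)) = σ²·(k+1)/(k·n₁).
So n₁ = (1 + 1/k)·((z_{α/2} + z_β)/d)² = 1.667 × (3.612/0.75)².
n₁ = 1.667 × 23.19 = 38.7.
Round up: n₁ = 39, giving n₂ = ⌈1.5 × 39⌉ = ⌈58.5⌉ = 59.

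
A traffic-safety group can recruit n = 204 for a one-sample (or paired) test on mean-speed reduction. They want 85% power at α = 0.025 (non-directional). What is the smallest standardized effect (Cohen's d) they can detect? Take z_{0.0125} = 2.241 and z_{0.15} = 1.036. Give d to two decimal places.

d_min ≈ 0.23

For a single sample (or paired design) of n = 204: d_min = (z_{α/2} + z_β)/√n.
z-sum = 2.241 + 1.036 = 3.277.
d_min = 3.277 / √204 = 3.277 / 14.283 = 0.229.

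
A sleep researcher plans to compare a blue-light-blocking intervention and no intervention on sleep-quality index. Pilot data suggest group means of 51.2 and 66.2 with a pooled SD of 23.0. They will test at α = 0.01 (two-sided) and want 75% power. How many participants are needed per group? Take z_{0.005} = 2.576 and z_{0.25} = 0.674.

n = 50 per group

Cohen's d = |M₁ − M₂| / SD_pooled = |51.2 − 66.2| / 23.0 = 15.0 / 23.0 = 0.652.
For two independent groups with equal n: n = 2·((z_{α/2} + z_β) / d)².
z_{α/2} + z_β = 2.576 + 0.674 = 3.250.
n = 2 × (3.250 / 0.652)² = 2 × 4.985² = 2 × 24.85 = 49.7.
Round up to the next whole participant.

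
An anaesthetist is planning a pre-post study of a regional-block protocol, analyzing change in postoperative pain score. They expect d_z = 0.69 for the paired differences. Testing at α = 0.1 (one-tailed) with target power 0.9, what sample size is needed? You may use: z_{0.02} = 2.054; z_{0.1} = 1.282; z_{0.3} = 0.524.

For a paired (one-sample on differences) test: n = ((z_{α} + z_β) / d)².
z_{α} + z_β = 1.282 + 1.282 = 2.564.
n = (2.564 / 0.69)² = 3.716² = 13.81.
Round up.

n = 14 pairs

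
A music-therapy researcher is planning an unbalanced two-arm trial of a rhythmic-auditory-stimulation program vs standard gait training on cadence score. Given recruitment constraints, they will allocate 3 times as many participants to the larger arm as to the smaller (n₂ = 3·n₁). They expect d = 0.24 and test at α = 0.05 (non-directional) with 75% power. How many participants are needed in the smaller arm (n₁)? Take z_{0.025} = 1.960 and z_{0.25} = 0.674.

With allocation ratio k = n₂/n₁ = 3, Var(x̄₁−x̄₂) = σ²(1/n₁ + 1/(k·n₁)) = σ²·(k+1)/(k·n₁).
So n₁ = (1 + 1/k)·((z_{α/2} + z_β)/d)² = 1.333 × (2.634/0.24)².
n₁ = 1.333 × 120.45 = 160.6.
Round up: n₁ = 161, giving n₂ = 3 × 161 = 483.

n₁ = 161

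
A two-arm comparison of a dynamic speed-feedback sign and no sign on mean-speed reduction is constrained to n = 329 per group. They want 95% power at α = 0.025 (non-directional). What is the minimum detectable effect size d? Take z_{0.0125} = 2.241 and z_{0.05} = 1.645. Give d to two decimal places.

For two independent groups of n = 329 each: d_min = (z_{α/2} + z_β)·√(2/n).
z-sum = 2.241 + 1.645 = 3.886.
d_min = 3.886 × √(2/329) = 3.886 × 0.0780 = 0.303.

d_min ≈ 0.30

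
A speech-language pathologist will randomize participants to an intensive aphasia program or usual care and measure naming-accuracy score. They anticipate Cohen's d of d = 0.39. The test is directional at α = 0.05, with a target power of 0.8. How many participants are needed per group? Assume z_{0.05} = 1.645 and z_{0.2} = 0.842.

n = 82 per group

For two independent groups with equal n: n = 2·((z_{α} + z_β) / d)².
z_{α} + z_β = 1.645 + 0.842 = 2.487.
n = 2 × (2.487 / 0.39)² = 2 × 6.377² = 2 × 40.67 = 81.3.
Round up to the next whole participant.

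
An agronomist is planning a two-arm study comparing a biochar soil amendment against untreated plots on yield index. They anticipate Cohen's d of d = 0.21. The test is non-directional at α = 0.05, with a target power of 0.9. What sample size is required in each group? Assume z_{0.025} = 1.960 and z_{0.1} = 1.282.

n = 477 per group

For two independent groups with equal n: n = 2·((z_{α/2} + z_β) / d)².
z_{α/2} + z_β = 1.960 + 1.282 = 3.242.
n = 2 × (3.242 / 0.21)² = 2 × 15.438² = 2 × 238.33 = 476.7.
Round up to the next whole participant.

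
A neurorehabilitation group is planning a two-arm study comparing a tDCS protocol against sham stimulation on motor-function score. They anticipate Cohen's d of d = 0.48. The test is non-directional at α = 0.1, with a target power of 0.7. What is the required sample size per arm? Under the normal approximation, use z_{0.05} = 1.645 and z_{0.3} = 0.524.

For two independent groups with equal n: n = 2·((z_{α/2} + z_β) / d)².
z_{α/2} + z_β = 1.645 + 0.524 = 2.169.
n = 2 × (2.169 / 0.48)² = 2 × 4.519² = 2 × 20.42 = 40.8.
Round up to the next whole participant.

n = 41 per group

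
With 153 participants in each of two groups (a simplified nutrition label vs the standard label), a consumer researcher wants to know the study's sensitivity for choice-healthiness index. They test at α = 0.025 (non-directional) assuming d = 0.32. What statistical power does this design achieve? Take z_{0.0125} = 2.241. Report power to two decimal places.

For two equal groups, power = Φ(d·√(n/2) − z_{α/2}).
d·√(n/2) = 0.32 × √(153/2) = 0.32 × 8.746 = 2.799.
z_β = 2.799 − 2.241 = 0.558.
Power = Φ(0.558) = 0.712.

power ≈ 0.71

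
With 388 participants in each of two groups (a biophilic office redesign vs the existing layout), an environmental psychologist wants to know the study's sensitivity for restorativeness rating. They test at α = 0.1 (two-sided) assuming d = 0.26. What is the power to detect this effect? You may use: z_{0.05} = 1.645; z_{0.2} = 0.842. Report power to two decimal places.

For two equal groups, power = Φ(d·√(n/2) − z_{α/2}).
d·√(n/2) = 0.26 × √(388/2) = 0.26 × 13.928 = 3.621.
z_β = 3.621 − 1.645 = 1.976.
Power = Φ(1.976) = 0.976.

power ≈ 0.98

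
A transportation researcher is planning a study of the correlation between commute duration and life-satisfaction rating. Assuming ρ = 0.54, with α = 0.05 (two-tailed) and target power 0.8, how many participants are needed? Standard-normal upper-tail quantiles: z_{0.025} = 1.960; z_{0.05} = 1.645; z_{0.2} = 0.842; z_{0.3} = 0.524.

n = 25

Fisher's z: C = ½·ln((1+r)/(1−r)) = ½·ln(3.3478) = 0.6042.
n = ((z_{α/2} + z_β)/C)² + 3.
(1.960 + 0.842) / 0.6042 = 2.802 / 0.6042 = 4.638.
n = 4.638² + 3 = 21.51 + 3 = 24.5.
Round up.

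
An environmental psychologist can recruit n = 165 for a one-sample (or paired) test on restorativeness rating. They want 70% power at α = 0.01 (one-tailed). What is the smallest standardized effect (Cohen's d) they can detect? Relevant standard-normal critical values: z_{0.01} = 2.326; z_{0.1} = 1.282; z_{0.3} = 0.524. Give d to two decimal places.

d_min ≈ 0.22

For a single sample (or paired design) of n = 165: d_min = (z_{α} + z_β)/√n.
z-sum = 2.326 + 0.524 = 2.850.
d_min = 2.850 / √165 = 2.850 / 12.845 = 0.222.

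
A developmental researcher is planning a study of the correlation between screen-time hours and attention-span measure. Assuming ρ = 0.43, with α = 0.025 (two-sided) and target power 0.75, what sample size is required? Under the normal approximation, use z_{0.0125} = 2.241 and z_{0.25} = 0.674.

n = 44

Fisher's z: C = ½·ln((1+r)/(1−r)) = ½·ln(2.5088) = 0.4599.
n = ((z_{α/2} + z_β)/C)² + 3.
(2.241 + 0.674) / 0.4599 = 2.915 / 0.4599 = 6.338.
n = 6.338² + 3 = 40.17 + 3 = 43.2.
Round up.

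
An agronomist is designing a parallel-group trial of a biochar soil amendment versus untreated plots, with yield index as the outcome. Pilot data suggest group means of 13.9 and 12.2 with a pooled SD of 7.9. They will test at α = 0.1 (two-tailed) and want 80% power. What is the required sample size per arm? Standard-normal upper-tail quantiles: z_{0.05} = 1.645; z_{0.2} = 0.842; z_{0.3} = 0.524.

n = 268 per group

Cohen's d = |M₁ − M₂| / SD_pooled = |13.9 − 12.2| / 7.9 = 1.7 / 7.9 = 0.215.
For two independent groups with equal n: n = 2·((z_{α/2} + z_β) / d)².
z_{α/2} + z_β = 1.645 + 0.842 = 2.487.
n = 2 × (2.487 / 0.215)² = 2 × 11.567² = 2 × 133.81 = 267.6.
Round up to the next whole participant.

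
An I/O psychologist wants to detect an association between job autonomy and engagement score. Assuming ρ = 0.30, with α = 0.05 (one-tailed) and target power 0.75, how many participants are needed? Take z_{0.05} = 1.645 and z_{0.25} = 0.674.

Fisher's z: C = ½·ln((1+r)/(1−r)) = ½·ln(1.8571) = 0.3095.
n = ((z_{α} + z_β)/C)² + 3.
(1.645 + 0.674) / 0.3095 = 2.319 / 0.3095 = 7.493.
n = 7.493² + 3 = 56.14 + 3 = 59.1.
Round up.

n = 60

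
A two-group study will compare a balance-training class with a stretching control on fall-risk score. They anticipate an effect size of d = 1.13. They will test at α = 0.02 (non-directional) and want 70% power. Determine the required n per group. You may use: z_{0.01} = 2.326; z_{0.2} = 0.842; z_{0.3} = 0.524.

n = 13 per group

For two independent groups with equal n: n = 2·((z_{α/2} + z_β) / d)².
z_{α/2} + z_β = 2.326 + 0.524 = 2.850.
n = 2 × (2.850 / 1.13)² = 2 × 2.522² = 2 × 6.36 = 12.7.
Round up to the next whole participant.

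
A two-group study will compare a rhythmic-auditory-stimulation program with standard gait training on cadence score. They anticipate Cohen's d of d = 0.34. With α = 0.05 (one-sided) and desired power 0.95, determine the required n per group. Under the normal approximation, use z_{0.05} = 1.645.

For two independent groups with equal n: n = 2·((z_{α} + z_β) / d)².
z_{α} + z_β = 1.645 + 1.645 = 3.290.
n = 2 × (3.290 / 0.34)² = 2 × 9.676² = 2 × 93.63 = 187.3.
Round up to the next whole participant.

n = 188 per group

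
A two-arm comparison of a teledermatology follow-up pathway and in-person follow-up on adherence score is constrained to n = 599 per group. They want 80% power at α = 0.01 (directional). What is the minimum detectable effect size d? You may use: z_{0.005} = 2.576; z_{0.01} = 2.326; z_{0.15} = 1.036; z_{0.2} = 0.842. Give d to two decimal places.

d_min ≈ 0.18

For two independent groups of n = 599 each: d_min = (z_{α} + z_β)·√(2/n).
z-sum = 2.326 + 0.842 = 3.168.
d_min = 3.168 × √(2/599) = 3.168 × 0.0578 = 0.183.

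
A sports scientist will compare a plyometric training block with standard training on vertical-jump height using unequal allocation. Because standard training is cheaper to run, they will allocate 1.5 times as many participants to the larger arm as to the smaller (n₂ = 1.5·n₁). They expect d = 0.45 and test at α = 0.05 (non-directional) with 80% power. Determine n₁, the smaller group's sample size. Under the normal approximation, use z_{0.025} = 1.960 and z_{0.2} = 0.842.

n₁ = 65

With allocation ratio k = n₂/n₁ = 1.5, Var(x̄₁−x̄₂) = σ²(1/n₁ + 1/(k·n₁)) = σ²·(k+1)/(k·n₁).
So n₁ = (1 + 1/k)·((z_{α/2} + z_β)/d)² = 1.667 × (2.802/0.45)².
n₁ = 1.667 × 38.77 = 64.6.
Round up: n₁ = 65, giving n₂ = ⌈1.5 × 65⌉ = ⌈97.5⌉ = 98.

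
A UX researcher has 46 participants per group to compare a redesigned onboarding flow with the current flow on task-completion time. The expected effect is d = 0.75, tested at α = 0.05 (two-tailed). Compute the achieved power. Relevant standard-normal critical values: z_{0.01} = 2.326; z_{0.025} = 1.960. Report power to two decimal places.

power ≈ 0.95

For two equal groups, power = Φ(d·√(n/2) − z_{α/2}).
d·√(n/2) = 0.75 × √(46/2) = 0.75 × 4.796 = 3.597.
z_β = 3.597 − 1.960 = 1.637.
Power = Φ(1.637) = 0.949.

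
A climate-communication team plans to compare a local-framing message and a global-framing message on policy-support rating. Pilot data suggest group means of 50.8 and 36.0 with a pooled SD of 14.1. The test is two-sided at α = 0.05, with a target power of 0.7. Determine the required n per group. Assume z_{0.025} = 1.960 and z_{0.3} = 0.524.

n = 12 per group

Cohen's d = |M₁ − M₂| / SD_pooled = |50.8 − 36.0| / 14.1 = 14.8 / 14.1 = 1.050.
For two independent groups with equal n: n = 2·((z_{α/2} + z_β) / d)².
z_{α/2} + z_β = 1.960 + 0.524 = 2.484.
n = 2 × (2.484 / 1.050)² = 2 × 2.366² = 2 × 5.60 = 11.2.
Round up to the next whole participant.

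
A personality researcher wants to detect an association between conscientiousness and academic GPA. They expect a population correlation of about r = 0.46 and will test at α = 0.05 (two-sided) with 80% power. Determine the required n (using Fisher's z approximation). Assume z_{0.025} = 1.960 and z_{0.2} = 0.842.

Fisher's z: C = ½·ln((1+r)/(1−r)) = ½·ln(2.7037) = 0.4973.
n = ((z_{α/2} + z_β)/C)² + 3.
(1.960 + 0.842) / 0.4973 = 2.802 / 0.4973 = 5.634.
n = 5.634² + 3 = 31.75 + 3 = 34.7.
Round up.

n = 35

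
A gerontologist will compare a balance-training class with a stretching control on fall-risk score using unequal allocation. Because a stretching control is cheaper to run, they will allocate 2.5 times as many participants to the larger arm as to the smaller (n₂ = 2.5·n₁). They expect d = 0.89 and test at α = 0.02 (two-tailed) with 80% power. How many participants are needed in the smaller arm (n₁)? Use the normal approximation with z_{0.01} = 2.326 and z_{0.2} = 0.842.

With allocation ratio k = n₂/n₁ = 2.5, Var(x̄₁−x̄₂) = σ²(1/n₁ + 1/(k·n₁)) = σ²·(k+1)/(k·n₁).
So n₁ = (1 + 1/k)·((z_{α/2} + z_β)/d)² = 1.400 × (3.168/0.89)².
n₁ = 1.400 × 12.67 = 17.7.
Round up: n₁ = 18, giving n₂ = 2.5 × 18 = 45.

n₁ = 18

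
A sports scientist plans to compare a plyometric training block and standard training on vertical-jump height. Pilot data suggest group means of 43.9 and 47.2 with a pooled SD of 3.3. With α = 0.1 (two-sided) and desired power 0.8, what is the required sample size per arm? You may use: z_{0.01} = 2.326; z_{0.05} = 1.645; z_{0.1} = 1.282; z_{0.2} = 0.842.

Cohen's d = |M₁ − M₂| / SD_pooled = |43.9 − 47.2| / 3.3 = 3.3 / 3.3 = 1.000.
For two independent groups with equal n: n = 2·((z_{α/2} + z_β) / d)².
z_{α/2} + z_β = 1.645 + 0.842 = 2.487.
n = 2 × (2.487 / 1.000)² = 2 × 2.487² = 2 × 6.19 = 12.4.
Round up to the next whole participant.

n = 13 per group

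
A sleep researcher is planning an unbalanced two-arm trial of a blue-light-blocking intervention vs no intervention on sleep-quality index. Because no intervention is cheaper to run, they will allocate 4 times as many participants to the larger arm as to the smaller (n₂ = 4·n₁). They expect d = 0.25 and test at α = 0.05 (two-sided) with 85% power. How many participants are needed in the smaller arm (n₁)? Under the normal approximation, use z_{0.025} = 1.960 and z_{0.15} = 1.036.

With allocation ratio k = n₂/n₁ = 4, Var(x̄₁−x̄₂) = σ²(1/n₁ + 1/(k·n₁)) = σ²·(k+1)/(k·n₁).
So n₁ = (1 + 1/k)·((z_{α/2} + z_β)/d)² = 1.250 × (2.996/0.25)².
n₁ = 1.250 × 143.62 = 179.5.
Round up: n₁ = 180, giving n₂ = 4 × 180 = 720.

n₁ = 180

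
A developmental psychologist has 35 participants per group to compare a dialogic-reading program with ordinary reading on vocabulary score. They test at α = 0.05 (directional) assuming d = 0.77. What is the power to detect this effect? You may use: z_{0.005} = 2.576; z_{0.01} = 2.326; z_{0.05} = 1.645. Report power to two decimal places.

power ≈ 0.94

For two equal groups, power = Φ(d·√(n/2) − z_{α}).
d·√(n/2) = 0.77 × √(35/2) = 0.77 × 4.183 = 3.221.
z_β = 3.221 − 1.645 = 1.576.
Power = Φ(1.576) = 0.943.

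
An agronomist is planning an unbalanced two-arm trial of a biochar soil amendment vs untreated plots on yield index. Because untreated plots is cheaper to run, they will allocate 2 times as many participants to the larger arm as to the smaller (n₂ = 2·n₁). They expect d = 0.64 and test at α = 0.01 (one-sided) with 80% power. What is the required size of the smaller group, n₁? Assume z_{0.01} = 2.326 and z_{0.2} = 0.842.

n₁ = 37

With allocation ratio k = n₂/n₁ = 2, Var(x̄₁−x̄₂) = σ²(1/n₁ + 1/(k·n₁)) = σ²·(k+1)/(k·n₁).
So n₁ = (1 + 1/k)·((z_{α} + z_β)/d)² = 1.500 × (3.168/0.64)².
n₁ = 1.500 × 24.50 = 36.8.
Round up: n₁ = 37, giving n₂ = 2 × 37 = 74.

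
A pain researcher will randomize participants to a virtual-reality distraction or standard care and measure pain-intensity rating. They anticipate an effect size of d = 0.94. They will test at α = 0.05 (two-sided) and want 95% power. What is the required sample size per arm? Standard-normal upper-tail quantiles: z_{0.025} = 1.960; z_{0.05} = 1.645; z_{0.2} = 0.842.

n = 30 per group

For two independent groups with equal n: n = 2·((z_{α/2} + z_β) / d)².
z_{α/2} + z_β = 1.960 + 1.645 = 3.605.
n = 2 × (3.605 / 0.94)² = 2 × 3.835² = 2 × 14.71 = 29.4.
Round up to the next whole participant.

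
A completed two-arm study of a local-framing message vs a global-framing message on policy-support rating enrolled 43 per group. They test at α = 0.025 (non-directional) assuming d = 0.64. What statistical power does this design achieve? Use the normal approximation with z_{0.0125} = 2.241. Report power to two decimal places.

For two equal groups, power = Φ(d·√(n/2) − z_{α/2}).
d·√(n/2) = 0.64 × √(43/2) = 0.64 × 4.637 = 2.968.
z_β = 2.968 − 2.241 = 0.727.
Power = Φ(0.727) = 0.766.

power ≈ 0.77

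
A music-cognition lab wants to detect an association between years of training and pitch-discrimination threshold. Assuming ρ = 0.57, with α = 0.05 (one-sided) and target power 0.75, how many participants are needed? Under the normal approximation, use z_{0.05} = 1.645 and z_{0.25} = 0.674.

Fisher's z: C = ½·ln((1+r)/(1−r)) = ½·ln(3.6512) = 0.6475.
n = ((z_{α} + z_β)/C)² + 3.
(1.645 + 0.674) / 0.6475 = 2.319 / 0.6475 = 3.581.
n = 3.581² + 3 = 12.83 + 3 = 15.8.
Round up.

n = 16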